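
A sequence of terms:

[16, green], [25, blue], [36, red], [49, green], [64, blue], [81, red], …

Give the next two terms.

First part: 16, 25, 36, 49, 64, 81 → 100 → 121 (perfect squares: 4², 5², 6², …).
Colour: repeats green → blue → red; green, blue, red, green, blue, red → green → blue.
Putting the parts together: [100, green] and then [121, blue].

[100, green], [121, blue]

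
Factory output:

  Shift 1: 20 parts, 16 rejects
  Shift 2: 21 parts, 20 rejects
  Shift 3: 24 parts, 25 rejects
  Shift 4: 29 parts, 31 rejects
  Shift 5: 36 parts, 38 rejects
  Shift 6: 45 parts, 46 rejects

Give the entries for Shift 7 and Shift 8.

56 parts, 55 rejects; 69 parts, 65 rejects

Parts: 20, 21, 24, 29, 36, 45 → 56 → 69 (differences are 1, 3, 5, … (increasing by 2 each time)).
Rejects: differences are 4, 5, 6, … (increasing by 1 each time), so 16, 20, 25, 31, 38, 46 → 55 → 65.
So the next two records are 56 parts, 55 rejects and 69 parts, 65 rejects.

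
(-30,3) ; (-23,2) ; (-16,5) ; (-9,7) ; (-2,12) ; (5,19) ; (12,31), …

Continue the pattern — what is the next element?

First entry — +7 each step: -30, -23, -16, -9, -2, 5, 12 → 19.
Second entry — each term is the sum of the two before it: 3, 2, 5, 7, 12, 19, 31 → 50.
Putting it together: (19,50).

(19,50)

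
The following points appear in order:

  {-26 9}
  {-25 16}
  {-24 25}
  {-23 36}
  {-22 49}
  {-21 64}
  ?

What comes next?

For the first slot, +1 each step: -26, -25, -24, -23, -22, -21 → -20.
Second slot — perfect squares: 3², 4², 5², …: 9, 16, 25, 36, 49, 64 → 81.
Combining the parts gives {-20 81}.

{-20 81}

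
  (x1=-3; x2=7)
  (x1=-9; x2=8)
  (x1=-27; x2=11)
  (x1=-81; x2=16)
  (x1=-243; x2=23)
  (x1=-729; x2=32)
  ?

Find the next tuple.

X1: ×3 each step; -3, -9, -27, -81, -243, -729 → -2187.
X2: differences are 1, 3, 5, … (increasing by 2 each time); 7, 8, 11, 16, 23, 32 → 43.
Putting it together: (x1=-2187; x2=43).

(x1=-2187; x2=43)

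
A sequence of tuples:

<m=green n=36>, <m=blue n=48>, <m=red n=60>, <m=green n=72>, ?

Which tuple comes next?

<m=blue n=84>

M: repeats green → blue → red, so green, blue, red, green → blue.
N: 36, 48, 60, 72 → 84 (+12 each step).
Putting it together: <m=blue n=84>.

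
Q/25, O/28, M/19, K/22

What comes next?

I/13

For the letter, letters move back 2 places in the alphabet: Q, O, M, K → I.
For the second component, alternating steps +3, −9, +3, −9, …: 25, 28, 19, 22 → 13.
Combining the parts gives I/13.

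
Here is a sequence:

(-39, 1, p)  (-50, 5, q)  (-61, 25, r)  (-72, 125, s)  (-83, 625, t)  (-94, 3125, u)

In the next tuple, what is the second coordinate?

15625

Second coordinate goes 1, 5, 25, 125, 625, 3125 → 15625 (×5 each step).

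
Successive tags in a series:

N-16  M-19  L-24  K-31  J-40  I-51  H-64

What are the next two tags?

G-79 then F-96

Letter goes N, M, L, K, J, I, H → G → F (letters move back 1 place in the alphabet).
Second component: 16, 19, 24, 31, 40, 51, 64 → 79 → 96 (differences are 3, 5, 7, … (increasing by 2 each time)).
Putting the parts together: G-79 and then F-96.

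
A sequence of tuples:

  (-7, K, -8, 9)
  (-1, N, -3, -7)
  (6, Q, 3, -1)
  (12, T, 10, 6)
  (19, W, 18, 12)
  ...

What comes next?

(25, Z, 27, 19)

First value: -7, -1, 6, 12, 19 → 25 (alternating steps +6, +7, +6, +7, …).
Letter goes K, N, Q, T, W → Z (letters move forward 3 places in the alphabet).
For the third value, differences are 5, 6, 7, … (increasing by 1 each time): -8, -3, 3, 10, 18 → 27.
Fourth value: 9, -7, -1, 6, 12 → 19 (always the previous value of the first value).
So the next tuple is (25, Z, 27, 19).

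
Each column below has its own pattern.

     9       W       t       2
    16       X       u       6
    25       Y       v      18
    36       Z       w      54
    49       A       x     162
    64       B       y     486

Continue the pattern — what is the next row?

First component: perfect squares: 3², 4², 5², …; 9, 16, 25, 36, 49, 64 → 81.
First letter — letters move forward 1 place in the alphabet, wrapping Z→A: W, X, Y, Z, A, B → C.
Second letter — letters move forward 1 place in the alphabet: t, u, v, w, x, y → z.
Fourth component goes 2, 6, 18, 54, 162, 486 → 1458 (×3 each step).
Putting it together: 81  C  z  1458.

81  C  z  1458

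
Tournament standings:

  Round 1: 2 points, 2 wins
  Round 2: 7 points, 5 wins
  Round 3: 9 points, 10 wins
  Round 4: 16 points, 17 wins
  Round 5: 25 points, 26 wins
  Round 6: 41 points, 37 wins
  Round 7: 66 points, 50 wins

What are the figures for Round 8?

107 points, 65 wins

Points: each term is the sum of the two before it, so 2, 7, 9, 16, 25, 41, 66 → 107.
Wins: 2, 5, 10, 17, 26, 37, 50 → 65 (differences are 3, 5, 7, … (increasing by 2 each time)).
Combining the parts gives 107 points, 65 wins.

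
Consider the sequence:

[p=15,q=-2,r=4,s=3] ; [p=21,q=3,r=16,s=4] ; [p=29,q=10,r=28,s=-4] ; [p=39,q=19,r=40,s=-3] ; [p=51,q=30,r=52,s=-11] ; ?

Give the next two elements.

P: differences are 6, 8, 10, … (increasing by 2 each time), so 15, 21, 29, 39, 51 → 65 → 81.
Q goes -2, 3, 10, 19, 30 → 43 → 58 (differences are 5, 7, 9, … (increasing by 2 each time)).
R: +12 each step; 4, 16, 28, 40, 52 → 64 → 76.
S: 3, 4, -4, -3, -11 → -10 → -18 (alternating steps +1, −8, +1, −8, …).
So the next two elements are [p=65,q=43,r=64,s=-10] and [p=81,q=58,r=76,s=-18].

[p=65,q=43,r=64,s=-10], [p=81,q=58,r=76,s=-18]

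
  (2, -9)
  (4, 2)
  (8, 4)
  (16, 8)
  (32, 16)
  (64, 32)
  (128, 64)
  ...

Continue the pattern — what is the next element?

First value goes 2, 4, 8, 16, 32, 64, 128 → 256 (×2 each step).
Second value: -9, 2, 4, 8, 16, 32, 64 → 128 (always the previous value of the first value).
Putting it together: (256, 128).

(256, 128)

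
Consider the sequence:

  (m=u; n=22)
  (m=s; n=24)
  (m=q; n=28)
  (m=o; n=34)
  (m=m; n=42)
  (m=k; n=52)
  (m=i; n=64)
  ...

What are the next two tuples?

M goes u, s, q, o, m, k, i → g → e (letters move back 2 places in the alphabet).
N: differences are 2, 4, 6, … (increasing by 2 each time); 22, 24, 28, 34, 42, 52, 64 → 78 → 94.
So the next two tuples are (m=g; n=78) and (m=e; n=94).

(m=g; n=78), (m=e; n=94)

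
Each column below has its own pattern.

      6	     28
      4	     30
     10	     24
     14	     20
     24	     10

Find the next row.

For the first component, each term is the sum of the two before it: 6, 4, 10, 14, 24 → 38.
For the second component, together with the first component always sums to 34: 28, 30, 24, 20, 10 → -4.
Combining the parts gives 38  -4.

38  -4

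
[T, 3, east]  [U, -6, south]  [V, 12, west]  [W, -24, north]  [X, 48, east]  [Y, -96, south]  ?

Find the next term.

Letter: letters move forward 1 place in the alphabet, so T, U, V, W, X, Y → Z.
Second value: 3, -6, 12, -24, 48, -96 → 192 (×(-2) each step).
Direction goes east, south, west, north, east, south → west (repeats east → south → west → north).
Combining the parts gives [Z, 192, west].

[Z, 192, west]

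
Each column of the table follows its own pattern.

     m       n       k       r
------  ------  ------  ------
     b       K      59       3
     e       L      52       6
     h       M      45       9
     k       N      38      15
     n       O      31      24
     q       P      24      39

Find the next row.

t  Q  17  63

Column m — letters move forward 3 places in the alphabet: b, e, h, k, n, q → t.
Column n goes K, L, M, N, O, P → Q (letters move forward 1 place in the alphabet).
Column k: −7 each step, so 59, 52, 45, 38, 31, 24 → 17.
Column r goes 3, 6, 9, 15, 24, 39 → 63 (each term is the sum of the two before it).
Putting it together: t  Q  17  63.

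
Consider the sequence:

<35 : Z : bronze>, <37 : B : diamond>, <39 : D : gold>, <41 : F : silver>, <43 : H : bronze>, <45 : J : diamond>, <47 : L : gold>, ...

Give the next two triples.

First part goes 35, 37, 39, 41, 43, 45, 47 → 49 → 51 (+2 each step).
Letter: letters move forward 2 places in the alphabet, wrapping Z→A, so Z, B, D, F, H, J, L → N → P.
Rank goes bronze, diamond, gold, silver, bronze, diamond, gold → silver → bronze (repeats bronze → diamond → gold → silver).
Putting the parts together: <49 : N : silver> and then <51 : P : bronze>.

<49 : N : silver>, <51 : P : bronze>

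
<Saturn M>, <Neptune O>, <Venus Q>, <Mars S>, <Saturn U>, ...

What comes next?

<Neptune W>

Planet: repeats Saturn → Neptune → Venus → Mars; Saturn, Neptune, Venus, Mars, Saturn → Neptune.
Letter: letters move forward 2 places in the alphabet; M, O, Q, S, U → W.
Putting it together: <Neptune W>.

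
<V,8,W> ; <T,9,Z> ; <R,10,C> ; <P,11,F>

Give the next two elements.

<N,12,I>, <L,13,L>

For the first letter, letters move back 2 places in the alphabet: V, T, R, P → N → L.
Second entry goes 8, 9, 10, 11 → 12 → 13 (+1 each step).
Second letter — letters move forward 3 places in the alphabet, wrapping Z→A: W, Z, C, F → I → L.
So the next two elements are <N,12,I> and <L,13,L>.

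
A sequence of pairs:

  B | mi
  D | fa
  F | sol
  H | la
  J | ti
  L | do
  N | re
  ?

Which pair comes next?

P | mi

Letter: letters move forward 2 places in the alphabet, so B, D, F, H, J, L, N → P.
Note: mi, fa, sol, la, ti, do, re → mi (runs through the solfège scale do→ti).
Putting it together: P | mi.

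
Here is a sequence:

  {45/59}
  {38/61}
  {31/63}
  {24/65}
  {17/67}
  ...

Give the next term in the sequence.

{10/69}

First part: −7 each step; 45, 38, 31, 24, 17 → 10.
For the second part, +2 each step: 59, 61, 63, 65, 67 → 69.
So the next term is {10/69}.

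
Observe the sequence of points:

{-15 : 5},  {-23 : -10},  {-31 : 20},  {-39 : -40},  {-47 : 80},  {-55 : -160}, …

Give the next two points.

{-63 : 320}, {-71 : -640}

First coordinate — −8 each step: -15, -23, -31, -39, -47, -55 → -63 → -71.
Second coordinate: ×(-2) each step; 5, -10, 20, -40, 80, -160 → 320 → -640.
Putting the parts together: {-63 : 320} and then {-71 : -640}.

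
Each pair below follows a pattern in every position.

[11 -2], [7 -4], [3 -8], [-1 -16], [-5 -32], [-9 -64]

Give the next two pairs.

[-13 -128], [-17 -256]

First part goes 11, 7, 3, -1, -5, -9 → -13 → -17 (−4 each step).
Second part — ×2 each step: -2, -4, -8, -16, -32, -64 → -128 → -256.
So the next two pairs are [-13 -128] and [-17 -256].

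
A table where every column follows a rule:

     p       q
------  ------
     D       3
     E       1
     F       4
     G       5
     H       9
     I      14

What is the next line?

J  23

Column p — letters move forward 1 place in the alphabet: D, E, F, G, H, I → J.
Column q goes 3, 1, 4, 5, 9, 14 → 23 (each term is the sum of the two before it).
Putting it together: J  23.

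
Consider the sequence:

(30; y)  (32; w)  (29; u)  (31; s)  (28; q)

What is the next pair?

For the first component, alternating steps +2, −3, +2, −3, …: 30, 32, 29, 31, 28 → 30.
Letter goes y, w, u, s, q → o (letters move back 2 places in the alphabet).
Combining the parts gives (30; o).

(30; o)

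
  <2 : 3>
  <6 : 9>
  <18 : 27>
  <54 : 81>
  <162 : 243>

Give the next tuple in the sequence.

<486 : 729>

For the first value, ×3 each step: 2, 6, 18, 54, 162 → 486.
Second value: ×3 each step; 3, 9, 27, 81, 243 → 729.
So the next tuple is <486 : 729>.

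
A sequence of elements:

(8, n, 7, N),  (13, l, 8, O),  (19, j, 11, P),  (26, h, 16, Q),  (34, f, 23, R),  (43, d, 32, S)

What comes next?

For the first slot, differences are 5, 6, 7, … (increasing by 1 each time): 8, 13, 19, 26, 34, 43 → 53.
First letter: n, l, j, h, f, d → b (letters move back 2 places in the alphabet).
Third slot: 7, 8, 11, 16, 23, 32 → 43 (differences are 1, 3, 5, … (increasing by 2 each time)).
Second letter — letters move forward 1 place in the alphabet: N, O, P, Q, R, S → T.
Combining the parts gives (53, b, 43, T).

(53, b, 43, T)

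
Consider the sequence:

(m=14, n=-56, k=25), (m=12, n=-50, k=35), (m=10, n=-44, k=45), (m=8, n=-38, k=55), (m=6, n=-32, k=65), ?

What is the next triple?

(m=4, n=-26, k=75)

M — −2 each step: 14, 12, 10, 8, 6 → 4.
N: +6 each step; -56, -50, -44, -38, -32 → -26.
K — +10 each step: 25, 35, 45, 55, 65 → 75.
Putting it together: (m=4, n=-26, k=75).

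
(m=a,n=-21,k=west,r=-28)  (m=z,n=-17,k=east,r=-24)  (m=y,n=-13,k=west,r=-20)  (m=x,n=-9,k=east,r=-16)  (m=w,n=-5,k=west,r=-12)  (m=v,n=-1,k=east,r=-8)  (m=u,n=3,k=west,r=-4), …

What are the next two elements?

(m=t,n=7,k=east,r=0), (m=s,n=11,k=west,r=4)

For the m, letters move back 1 place in the alphabet, wrapping A→Z: a, z, y, x, w, v, u → t → s.
For the n, +4 each step: -21, -17, -13, -9, -5, -1, 3 → 7 → 11.
K goes west, east, west, east, west, east, west → east → west (alternates west ↔ east).
R: always 7 less than the n; -28, -24, -20, -16, -12, -8, -4 → 0 → 4.
So the next two elements are (m=t,n=7,k=east,r=0) and (m=s,n=11,k=west,r=4).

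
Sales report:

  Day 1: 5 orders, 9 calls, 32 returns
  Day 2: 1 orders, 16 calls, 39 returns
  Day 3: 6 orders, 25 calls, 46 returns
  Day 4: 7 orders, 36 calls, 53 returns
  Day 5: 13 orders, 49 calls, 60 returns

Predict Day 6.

20 orders, 64 calls, 67 returns

Orders: each term is the sum of the two before it, so 5, 1, 6, 7, 13 → 20.
Calls goes 9, 16, 25, 36, 49 → 64 (perfect squares: 3², 4², 5², …).
Returns — +7 each step: 32, 39, 46, 53, 60 → 67.
Combining the parts gives 20 orders, 64 calls, 67 returns.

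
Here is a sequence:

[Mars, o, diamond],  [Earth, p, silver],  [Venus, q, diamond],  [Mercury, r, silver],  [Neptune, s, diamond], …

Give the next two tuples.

[Uranus, t, silver], [Saturn, u, diamond]

Planet goes Mars, Earth, Venus, Mercury, Neptune → Uranus → Saturn (runs backward through the planets Mercury→Neptune).
Letter — letters move forward 1 place in the alphabet: o, p, q, r, s → t → u.
Rank: diamond, silver, diamond, silver, diamond → silver → diamond (alternates diamond ↔ silver).
Putting the parts together: [Uranus, t, silver] and then [Saturn, u, diamond].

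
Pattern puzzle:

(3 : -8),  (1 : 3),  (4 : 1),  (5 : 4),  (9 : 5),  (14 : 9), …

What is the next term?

(23 : 14)

First entry: each term is the sum of the two before it; 3, 1, 4, 5, 9, 14 → 23.
For the second entry, always the previous value of the first entry: -8, 3, 1, 4, 5, 9 → 14.
So the next term is (23 : 14).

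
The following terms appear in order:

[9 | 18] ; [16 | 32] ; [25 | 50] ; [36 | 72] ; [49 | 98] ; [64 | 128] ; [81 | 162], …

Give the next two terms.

First coordinate goes 9, 16, 25, 36, 49, 64, 81 → 100 → 121 (perfect squares: 3², 4², 5², …).
Second coordinate — always 2 × the first coordinate: 18, 32, 50, 72, 98, 128, 162 → 200 → 242.
Putting the parts together: [100 | 200] and then [121 | 242].

[100 | 200], [121 | 242]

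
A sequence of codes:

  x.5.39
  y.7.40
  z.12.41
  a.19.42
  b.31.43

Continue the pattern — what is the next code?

Letter goes x, y, z, a, b → c (letters move forward 1 place in the alphabet, wrapping Z→A).
Second component: each term is the sum of the two before it; 5, 7, 12, 19, 31 → 50.
Third component goes 39, 40, 41, 42, 43 → 44 (+1 each step).
Putting it together: c.50.44.

c.50.44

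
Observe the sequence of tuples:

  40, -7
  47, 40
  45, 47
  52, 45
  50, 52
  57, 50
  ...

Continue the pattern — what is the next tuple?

For the first value, alternating steps +7, −2, +7, −2, …: 40, 47, 45, 52, 50, 57 → 55.
Second value: always the previous value of the first value, so -7, 40, 47, 45, 52, 50 → 57.
So the next tuple is 55, 57.

55, 57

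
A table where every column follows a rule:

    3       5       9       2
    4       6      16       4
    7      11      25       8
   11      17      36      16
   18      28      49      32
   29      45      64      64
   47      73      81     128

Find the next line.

For the first component, each term is the sum of the two before it: 3, 4, 7, 11, 18, 29, 47 → 76.
Second component — each term is the sum of the two before it: 5, 6, 11, 17, 28, 45, 73 → 118.
Third component goes 9, 16, 25, 36, 49, 64, 81 → 100 (perfect squares: 3², 4², 5², …).
Fourth component: ×2 each step, so 2, 4, 8, 16, 32, 64, 128 → 256.
So the next line is 76  118  100  256.

76  118  100  256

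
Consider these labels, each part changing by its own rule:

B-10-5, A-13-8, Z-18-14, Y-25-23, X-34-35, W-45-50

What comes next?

Letter: letters move back 1 place in the alphabet, wrapping A→Z, so B, A, Z, Y, X, W → V.
For the second component, differences are 3, 5, 7, … (increasing by 2 each time): 10, 13, 18, 25, 34, 45 → 58.
Third component: differences are 3, 6, 9, … (increasing by 3 each time); 5, 8, 14, 23, 35, 50 → 68.
So the next label is V-58-68.

V-58-68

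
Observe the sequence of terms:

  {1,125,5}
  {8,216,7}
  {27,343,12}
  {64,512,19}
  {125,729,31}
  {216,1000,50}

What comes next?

First value: perfect cubes: 1³, 2³, 3³, …; 1, 8, 27, 64, 125, 216 → 343.
Second value: 125, 216, 343, 512, 729, 1000 → 1331 (perfect cubes: 5³, 6³, 7³, …).
Third value — each term is the sum of the two before it: 5, 7, 12, 19, 31, 50 → 81.
Putting it together: {343,1331,81}.

{343,1331,81}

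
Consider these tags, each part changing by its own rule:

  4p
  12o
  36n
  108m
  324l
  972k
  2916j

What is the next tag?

8748i

First component: ×3 each step, so 4, 12, 36, 108, 324, 972, 2916 → 8748.
Letter: letters move back 1 place in the alphabet; p, o, n, m, l, k, j → i.
So the next tag is 8748i.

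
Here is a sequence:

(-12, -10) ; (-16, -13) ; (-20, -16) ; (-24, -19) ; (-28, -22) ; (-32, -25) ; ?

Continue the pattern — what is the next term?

(-36, -28)

First component: −4 each step; -12, -16, -20, -24, -28, -32 → -36.
Second component: −3 each step, so -10, -13, -16, -19, -22, -25 → -28.
Putting it together: (-36, -28).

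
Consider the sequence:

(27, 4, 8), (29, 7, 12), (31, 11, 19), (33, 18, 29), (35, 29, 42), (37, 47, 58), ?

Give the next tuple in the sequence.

First value: +2 each step; 27, 29, 31, 33, 35, 37 → 39.
Second value: each term is the sum of the two before it; 4, 7, 11, 18, 29, 47 → 76.
Third value goes 8, 12, 19, 29, 42, 58 → 77 (differences are 4, 7, 10, … (increasing by 3 each time)).
So the next tuple is (39, 76, 77).

(39, 76, 77)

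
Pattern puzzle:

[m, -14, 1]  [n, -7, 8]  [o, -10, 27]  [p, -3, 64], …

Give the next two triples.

Letter goes m, n, o, p → q → r (letters move forward 1 place in the alphabet).
Second coordinate: -14, -7, -10, -3 → -6 → 1 (alternating steps +7, −3, +7, −3, …).
Third coordinate: perfect cubes: 1³, 2³, 3³, …; 1, 8, 27, 64 → 125 → 216.
So the next two triples are [q, -6, 125] and [r, 1, 216].

[q, -6, 125], [r, 1, 216]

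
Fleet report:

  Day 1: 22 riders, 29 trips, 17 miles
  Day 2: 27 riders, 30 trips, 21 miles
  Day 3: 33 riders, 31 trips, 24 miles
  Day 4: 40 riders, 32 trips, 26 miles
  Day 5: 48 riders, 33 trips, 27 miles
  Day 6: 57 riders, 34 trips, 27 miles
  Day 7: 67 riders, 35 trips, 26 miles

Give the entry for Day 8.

Riders: 22, 27, 33, 40, 48, 57, 67 → 78 (differences are 5, 6, 7, … (increasing by 1 each time)).
Trips: 29, 30, 31, 32, 33, 34, 35 → 36 (+1 each step).
Miles goes 17, 21, 24, 26, 27, 27, 26 → 24 (differences are 4, 3, 2, … (decreasing by 1 each time)).
Combining the parts gives 78 riders, 36 trips, 24 miles.

78 riders, 36 trips, 24 miles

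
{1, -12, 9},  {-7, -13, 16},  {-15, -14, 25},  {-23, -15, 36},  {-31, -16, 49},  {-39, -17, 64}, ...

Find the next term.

{-47, -18, 81}

First entry: −8 each step; 1, -7, -15, -23, -31, -39 → -47.
Second entry: -12, -13, -14, -15, -16, -17 → -18 (−1 each step).
Third entry: 9, 16, 25, 36, 49, 64 → 81 (perfect squares: 3², 4², 5², …).
Putting it together: {-47, -18, 81}.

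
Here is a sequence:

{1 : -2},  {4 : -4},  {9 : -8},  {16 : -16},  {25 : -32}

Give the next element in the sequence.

{36 : -64}

First value: perfect squares: 1², 2², 3², …, so 1, 4, 9, 16, 25 → 36.
Second value — ×2 each step: -2, -4, -8, -16, -32 → -64.
Combining the parts gives {36 : -64}.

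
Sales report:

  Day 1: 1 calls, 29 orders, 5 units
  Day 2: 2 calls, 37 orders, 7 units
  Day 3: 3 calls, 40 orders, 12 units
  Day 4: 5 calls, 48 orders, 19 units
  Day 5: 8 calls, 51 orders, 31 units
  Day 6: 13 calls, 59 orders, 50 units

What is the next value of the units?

Units — each term is the sum of the two before it: 5, 7, 12, 19, 31, 50 → 81.

81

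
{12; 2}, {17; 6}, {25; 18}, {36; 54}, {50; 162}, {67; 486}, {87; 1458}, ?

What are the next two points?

First part: differences are 5, 8, 11, … (increasing by 3 each time), so 12, 17, 25, 36, 50, 67, 87 → 110 → 136.
For the second part, ×3 each step: 2, 6, 18, 54, 162, 486, 1458 → 4374 → 13122.
So the next two points are {110; 4374} and {136; 13122}.

{110; 4374}, {136; 13122}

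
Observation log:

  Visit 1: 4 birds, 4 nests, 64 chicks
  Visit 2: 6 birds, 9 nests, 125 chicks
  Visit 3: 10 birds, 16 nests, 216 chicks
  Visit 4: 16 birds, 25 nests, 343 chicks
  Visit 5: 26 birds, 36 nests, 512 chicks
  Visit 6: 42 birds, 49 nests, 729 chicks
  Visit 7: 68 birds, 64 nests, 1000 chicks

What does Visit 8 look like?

110 birds, 81 nests, 1331 chicks

Birds: each term is the sum of the two before it, so 4, 6, 10, 16, 26, 42, 68 → 110.
Nests: 4, 9, 16, 25, 36, 49, 64 → 81 (perfect squares: 2², 3², 4², …).
Chicks: perfect cubes: 4³, 5³, 6³, …; 64, 125, 216, 343, 512, 729, 1000 → 1331.
Combining the parts gives 110 birds, 81 nests, 1331 chicks.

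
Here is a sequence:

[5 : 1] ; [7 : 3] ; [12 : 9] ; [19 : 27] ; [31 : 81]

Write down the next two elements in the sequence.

First value: each term is the sum of the two before it, so 5, 7, 12, 19, 31 → 50 → 81.
Second value: ×3 each step, so 1, 3, 9, 27, 81 → 243 → 729.
So the next two elements are [50 : 243] and [81 : 729].

[50 : 243], [81 : 729]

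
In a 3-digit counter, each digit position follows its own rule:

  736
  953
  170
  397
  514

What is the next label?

First digit — +2 each step, mod 10: 7, 9, 1, 3, 5 → 7.
Second digit: +2 each step, mod 10; 3, 5, 7, 9, 1 → 3.
For the third digit, −3 each step, mod 10: 6, 3, 0, 7, 4 → 1.
Putting it together: 731.

731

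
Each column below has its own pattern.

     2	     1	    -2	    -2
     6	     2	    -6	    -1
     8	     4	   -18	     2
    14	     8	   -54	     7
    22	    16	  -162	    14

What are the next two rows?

First component: each term is the sum of the two before it, so 2, 6, 8, 14, 22 → 36 → 58.
Second component: ×2 each step; 1, 2, 4, 8, 16 → 32 → 64.
Third component — ×3 each step: -2, -6, -18, -54, -162 → -486 → -1458.
For the fourth component, differences are 1, 3, 5, … (increasing by 2 each time): -2, -1, 2, 7, 14 → 23 → 34.
So the next two rows are 36  32  -486  23 and 58  64  -1458  34.

36  32  -486  23; 58  64  -1458  34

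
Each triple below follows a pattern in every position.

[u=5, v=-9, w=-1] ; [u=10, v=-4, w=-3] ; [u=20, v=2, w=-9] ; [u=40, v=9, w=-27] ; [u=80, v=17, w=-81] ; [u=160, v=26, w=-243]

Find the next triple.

[u=320, v=36, w=-729]

U: ×2 each step, so 5, 10, 20, 40, 80, 160 → 320.
V: -9, -4, 2, 9, 17, 26 → 36 (differences are 5, 6, 7, … (increasing by 1 each time)).
For the w, ×3 each step: -1, -3, -9, -27, -81, -243 → -729.
Combining the parts gives [u=320, v=36, w=-729].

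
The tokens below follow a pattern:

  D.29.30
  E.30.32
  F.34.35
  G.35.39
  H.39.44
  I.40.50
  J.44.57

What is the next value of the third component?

65

Third component — differences are 2, 3, 4, … (increasing by 1 each time): 30, 32, 35, 39, 44, 50, 57 → 65.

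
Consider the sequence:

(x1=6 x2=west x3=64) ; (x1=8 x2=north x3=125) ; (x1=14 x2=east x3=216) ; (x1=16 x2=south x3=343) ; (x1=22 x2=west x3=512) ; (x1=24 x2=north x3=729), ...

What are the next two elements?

(x1=30 x2=east x3=1000), (x1=32 x2=south x3=1331)

X1 — alternating steps +2, +6, +2, +6, …: 6, 8, 14, 16, 22, 24 → 30 → 32.
X2: west, north, east, south, west, north → east → south (repeats west → north → east → south).
X3: perfect cubes: 4³, 5³, 6³, …, so 64, 125, 216, 343, 512, 729 → 1000 → 1331.
Putting the parts together: (x1=30 x2=east x3=1000) and then (x1=32 x2=south x3=1331).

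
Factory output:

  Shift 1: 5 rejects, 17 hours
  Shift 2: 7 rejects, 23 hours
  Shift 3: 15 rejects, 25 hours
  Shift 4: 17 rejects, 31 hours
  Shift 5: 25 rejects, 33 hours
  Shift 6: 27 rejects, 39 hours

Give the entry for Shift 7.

Rejects: alternating steps +2, +8, +2, +8, …, so 5, 7, 15, 17, 25, 27 → 35.
Hours — alternating steps +6, +2, +6, +2, …: 17, 23, 25, 31, 33, 39 → 41.
Combining the parts gives 35 rejects, 41 hours.

35 rejects, 41 hours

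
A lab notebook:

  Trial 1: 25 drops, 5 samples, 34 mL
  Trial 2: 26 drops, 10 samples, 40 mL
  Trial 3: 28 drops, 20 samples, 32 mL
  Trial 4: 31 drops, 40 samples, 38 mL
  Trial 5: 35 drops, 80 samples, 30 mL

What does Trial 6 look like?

Drops: differences are 1, 2, 3, … (increasing by 1 each time), so 25, 26, 28, 31, 35 → 40.
Samples goes 5, 10, 20, 40, 80 → 160 (×2 each step).
For the mL, alternating steps +6, −8, +6, −8, …: 34, 40, 32, 38, 30 → 36.
Combining the parts gives 40 drops, 160 samples, 36 mL.

40 drops, 160 samples, 36 mL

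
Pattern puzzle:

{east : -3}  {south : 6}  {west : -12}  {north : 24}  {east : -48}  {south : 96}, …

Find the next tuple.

{west : -192}

Direction — repeats east → south → west → north: east, south, west, north, east, south → west.
Second coordinate: -3, 6, -12, 24, -48, 96 → -192 (×(-2) each step).
Combining the parts gives {west : -192}.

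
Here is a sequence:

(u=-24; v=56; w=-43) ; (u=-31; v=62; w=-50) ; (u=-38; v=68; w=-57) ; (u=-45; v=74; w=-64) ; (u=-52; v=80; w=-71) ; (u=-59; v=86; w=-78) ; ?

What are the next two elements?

U — −7 each step: -24, -31, -38, -45, -52, -59 → -66 → -73.
V — +6 each step: 56, 62, 68, 74, 80, 86 → 92 → 98.
W: −7 each step, so -43, -50, -57, -64, -71, -78 → -85 → -92.
So the next two elements are (u=-66; v=92; w=-85) and (u=-73; v=98; w=-92).

(u=-66; v=92; w=-85), (u=-73; v=98; w=-92)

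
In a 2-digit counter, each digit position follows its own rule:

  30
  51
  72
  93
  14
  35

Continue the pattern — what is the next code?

First digit: +2 each step, mod 10; 3, 5, 7, 9, 1, 3 → 5.
Second digit goes 0, 1, 2, 3, 4, 5 → 6 (+1 each step, mod 10).
Putting it together: 56.

56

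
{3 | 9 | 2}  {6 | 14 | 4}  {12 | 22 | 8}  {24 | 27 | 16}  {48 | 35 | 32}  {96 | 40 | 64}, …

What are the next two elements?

{192 | 48 | 128}, {384 | 53 | 256}

First coordinate: ×2 each step; 3, 6, 12, 24, 48, 96 → 192 → 384.
Second coordinate: alternating steps +5, +8, +5, +8, …, so 9, 14, 22, 27, 35, 40 → 48 → 53.
Third coordinate — ×2 each step: 2, 4, 8, 16, 32, 64 → 128 → 256.
Putting the parts together: {192 | 48 | 128} and then {384 | 53 | 256}.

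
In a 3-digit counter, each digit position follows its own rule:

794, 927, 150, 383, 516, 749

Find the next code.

First digit goes 7, 9, 1, 3, 5, 7 → 9 (+2 each step, mod 10).
Second digit: +3 each step, mod 10, so 9, 2, 5, 8, 1, 4 → 7.
Third digit — +3 each step, mod 10: 4, 7, 0, 3, 6, 9 → 2.
Combining the parts gives 972.

972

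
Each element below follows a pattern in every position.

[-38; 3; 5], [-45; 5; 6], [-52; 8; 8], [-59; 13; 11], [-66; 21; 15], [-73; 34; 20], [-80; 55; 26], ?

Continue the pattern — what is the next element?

[-87; 89; 33]

First value — −7 each step: -38, -45, -52, -59, -66, -73, -80 → -87.
Second value: each term is the sum of the two before it, so 3, 5, 8, 13, 21, 34, 55 → 89.
Third value: differences are 1, 2, 3, … (increasing by 1 each time); 5, 6, 8, 11, 15, 20, 26 → 33.
So the next element is [-87; 89; 33].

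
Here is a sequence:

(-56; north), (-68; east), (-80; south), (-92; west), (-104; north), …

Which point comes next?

(-116; east)

For the first part, −12 each step: -56, -68, -80, -92, -104 → -116.
Direction: repeats north → east → south → west, so north, east, south, west, north → east.
So the next point is (-116; east).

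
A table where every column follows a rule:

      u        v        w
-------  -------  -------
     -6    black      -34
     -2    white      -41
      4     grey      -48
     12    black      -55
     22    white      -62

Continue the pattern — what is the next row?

Column u — differences are 4, 6, 8, … (increasing by 2 each time): -6, -2, 4, 12, 22 → 34.
Column v: repeats black → white → grey, so black, white, grey, black, white → grey.
Column w: -34, -41, -48, -55, -62 → -69 (−7 each step).
So the next row is 34  grey  -69.

34  grey  -69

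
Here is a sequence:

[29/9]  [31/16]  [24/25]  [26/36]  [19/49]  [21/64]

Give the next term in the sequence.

[14/81]

First component — alternating steps +2, −7, +2, −7, …: 29, 31, 24, 26, 19, 21 → 14.
Second component — perfect squares: 3², 4², 5², …: 9, 16, 25, 36, 49, 64 → 81.
So the next term is [14/81].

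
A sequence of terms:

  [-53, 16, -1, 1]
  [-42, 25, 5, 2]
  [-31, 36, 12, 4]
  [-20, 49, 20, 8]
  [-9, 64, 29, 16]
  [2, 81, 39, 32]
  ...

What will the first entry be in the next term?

First entry goes -53, -42, -31, -20, -9, 2 → 13 (+11 each step).

13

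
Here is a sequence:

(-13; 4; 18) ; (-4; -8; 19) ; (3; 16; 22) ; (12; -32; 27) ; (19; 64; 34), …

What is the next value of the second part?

For the second part, ×(-2) each step: 4, -8, 16, -32, 64 → -128.

-128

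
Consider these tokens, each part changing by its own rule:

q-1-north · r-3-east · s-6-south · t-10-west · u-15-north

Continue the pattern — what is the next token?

Letter goes q, r, s, t, u → v (letters move forward 1 place in the alphabet).
Second component: 1, 3, 6, 10, 15 → 21 (differences are 2, 3, 4, … (increasing by 1 each time)).
Direction: repeats north → east → south → west; north, east, south, west, north → east.
Combining the parts gives v-21-east.

v-21-east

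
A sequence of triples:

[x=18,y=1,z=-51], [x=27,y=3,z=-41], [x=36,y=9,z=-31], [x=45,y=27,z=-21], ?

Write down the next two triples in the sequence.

X goes 18, 27, 36, 45 → 54 → 63 (+9 each step).
Y: ×3 each step; 1, 3, 9, 27 → 81 → 243.
Z goes -51, -41, -31, -21 → -11 → -1 (+10 each step).
So the next two triples are [x=54,y=81,z=-11] and [x=63,y=243,z=-1].

[x=54,y=81,z=-11], [x=63,y=243,z=-1]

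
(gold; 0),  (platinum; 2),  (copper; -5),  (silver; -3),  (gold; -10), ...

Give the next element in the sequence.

(platinum; -8)

Metal — repeats gold → platinum → copper → silver: gold, platinum, copper, silver, gold → platinum.
Second value goes 0, 2, -5, -3, -10 → -8 (alternating steps +2, −7, +2, −7, …).
So the next element is (platinum; -8).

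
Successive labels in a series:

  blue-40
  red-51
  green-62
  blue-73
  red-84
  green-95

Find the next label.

blue-106

Colour: repeats blue → red → green; blue, red, green, blue, red, green → blue.
Second component: 40, 51, 62, 73, 84, 95 → 106 (+11 each step).
Combining the parts gives blue-106.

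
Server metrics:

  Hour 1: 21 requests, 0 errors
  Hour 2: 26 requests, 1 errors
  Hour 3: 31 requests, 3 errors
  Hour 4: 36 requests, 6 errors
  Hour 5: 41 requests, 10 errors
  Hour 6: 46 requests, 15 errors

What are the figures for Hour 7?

Requests: 21, 26, 31, 36, 41, 46 → 51 (+5 each step).
Errors: differences are 1, 2, 3, … (increasing by 1 each time), so 0, 1, 3, 6, 10, 15 → 21.
So the next record is 51 requests, 21 errors.

51 requests, 21 errors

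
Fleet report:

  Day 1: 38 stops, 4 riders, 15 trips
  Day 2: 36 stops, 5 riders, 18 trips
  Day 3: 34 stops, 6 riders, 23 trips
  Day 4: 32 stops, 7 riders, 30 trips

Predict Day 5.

Stops — −2 each step: 38, 36, 34, 32 → 30.
Riders goes 4, 5, 6, 7 → 8 (+1 each step).
Trips — differences are 3, 5, 7, … (increasing by 2 each time): 15, 18, 23, 30 → 39.
Putting it together: 30 stops, 8 riders, 39 trips.

30 stops, 8 riders, 39 trips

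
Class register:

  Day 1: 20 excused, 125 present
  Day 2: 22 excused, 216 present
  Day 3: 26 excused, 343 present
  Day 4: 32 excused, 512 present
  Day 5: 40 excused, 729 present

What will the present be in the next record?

Present: perfect cubes: 5³, 6³, 7³, …, so 125, 216, 343, 512, 729 → 1000.

1000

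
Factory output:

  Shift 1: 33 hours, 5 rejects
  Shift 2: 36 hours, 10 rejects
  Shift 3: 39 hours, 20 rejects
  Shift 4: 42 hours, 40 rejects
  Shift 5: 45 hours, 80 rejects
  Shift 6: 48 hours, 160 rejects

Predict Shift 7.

Hours: +3 each step; 33, 36, 39, 42, 45, 48 → 51.
Rejects: 5, 10, 20, 40, 80, 160 → 320 (×2 each step).
Putting it together: 51 hours, 320 rejects.

51 hours, 320 rejects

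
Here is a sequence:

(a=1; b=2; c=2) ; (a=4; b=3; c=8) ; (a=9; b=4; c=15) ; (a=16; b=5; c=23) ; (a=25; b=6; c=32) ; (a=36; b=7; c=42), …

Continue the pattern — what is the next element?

(a=49; b=8; c=53)

A goes 1, 4, 9, 16, 25, 36 → 49 (perfect squares: 1², 2², 3², …).
For the b, +1 each step: 2, 3, 4, 5, 6, 7 → 8.
C: 2, 8, 15, 23, 32, 42 → 53 (differences are 6, 7, 8, … (increasing by 1 each time)).
So the next element is (a=49; b=8; c=53).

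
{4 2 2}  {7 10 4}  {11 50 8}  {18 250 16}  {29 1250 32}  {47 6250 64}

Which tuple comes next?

First value goes 4, 7, 11, 18, 29, 47 → 76 (each term is the sum of the two before it).
Second value — ×5 each step: 2, 10, 50, 250, 1250, 6250 → 31250.
Third value: ×2 each step, so 2, 4, 8, 16, 32, 64 → 128.
Putting it together: {76 31250 128}.

{76 31250 128}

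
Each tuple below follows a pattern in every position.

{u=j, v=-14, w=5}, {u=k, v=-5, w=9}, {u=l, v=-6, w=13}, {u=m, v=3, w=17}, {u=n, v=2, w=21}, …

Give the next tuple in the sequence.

{u=o, v=11, w=25}

U: letters move forward 1 place in the alphabet; j, k, l, m, n → o.
V goes -14, -5, -6, 3, 2 → 11 (alternating steps +9, −1, +9, −1, …).
W: +4 each step; 5, 9, 13, 17, 21 → 25.
Putting it together: {u=o, v=11, w=25}.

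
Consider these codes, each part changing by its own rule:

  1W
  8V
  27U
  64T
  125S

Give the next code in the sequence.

First component — perfect cubes: 1³, 2³, 3³, …: 1, 8, 27, 64, 125 → 216.
For the letter, letters move back 1 place in the alphabet: W, V, U, T, S → R.
Putting it together: 216R.

216R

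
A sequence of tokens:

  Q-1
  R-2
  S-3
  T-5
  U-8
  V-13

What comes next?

Letter goes Q, R, S, T, U, V → W (letters move forward 1 place in the alphabet).
Second component goes 1, 2, 3, 5, 8, 13 → 21 (each term is the sum of the two before it).
So the next token is W-21.

W-21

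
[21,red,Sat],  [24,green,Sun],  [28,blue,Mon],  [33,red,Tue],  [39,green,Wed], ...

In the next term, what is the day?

Day — runs through the weekdays Mon→Sun: Sat, Sun, Mon, Tue, Wed → Thu.

Thu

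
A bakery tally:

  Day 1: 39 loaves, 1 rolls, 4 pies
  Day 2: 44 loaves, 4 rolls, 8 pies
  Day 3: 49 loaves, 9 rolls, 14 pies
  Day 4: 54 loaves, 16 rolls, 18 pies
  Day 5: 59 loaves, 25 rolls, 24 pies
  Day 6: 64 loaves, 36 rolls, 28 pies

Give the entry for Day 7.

69 loaves, 49 rolls, 34 pies

Loaves goes 39, 44, 49, 54, 59, 64 → 69 (+5 each step).
Rolls: perfect squares: 1², 2², 3², …, so 1, 4, 9, 16, 25, 36 → 49.
Pies: alternating steps +4, +6, +4, +6, …, so 4, 8, 14, 18, 24, 28 → 34.
Combining the parts gives 69 loaves, 49 rolls, 34 pies.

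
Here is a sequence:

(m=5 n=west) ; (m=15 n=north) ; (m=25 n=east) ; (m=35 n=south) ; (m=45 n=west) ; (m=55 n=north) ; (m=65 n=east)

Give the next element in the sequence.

(m=75 n=south)

M — +10 each step: 5, 15, 25, 35, 45, 55, 65 → 75.
N: west, north, east, south, west, north, east → south (repeats west → north → east → south).
Combining the parts gives (m=75 n=south).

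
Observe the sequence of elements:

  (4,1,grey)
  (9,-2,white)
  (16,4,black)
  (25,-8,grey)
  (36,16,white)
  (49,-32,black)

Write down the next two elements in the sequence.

(64,64,grey), (81,-128,white)

First part: 4, 9, 16, 25, 36, 49 → 64 → 81 (perfect squares: 2², 3², 4², …).
Second part: ×(-2) each step; 1, -2, 4, -8, 16, -32 → 64 → -128.
Shade — repeats grey → white → black: grey, white, black, grey, white, black → grey → white.
Putting the parts together: (64,64,grey) and then (81,-128,white).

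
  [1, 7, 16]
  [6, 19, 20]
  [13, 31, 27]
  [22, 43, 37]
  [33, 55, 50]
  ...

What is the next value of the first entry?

First entry: differences are 5, 7, 9, … (increasing by 2 each time), so 1, 6, 13, 22, 33 → 46.

46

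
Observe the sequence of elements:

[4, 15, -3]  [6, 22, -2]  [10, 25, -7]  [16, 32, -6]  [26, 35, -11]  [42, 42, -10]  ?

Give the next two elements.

For the first value, each term is the sum of the two before it: 4, 6, 10, 16, 26, 42 → 68 → 110.
Second value — alternating steps +7, +3, +7, +3, …: 15, 22, 25, 32, 35, 42 → 45 → 52.
Third value — alternating steps +1, −5, +1, −5, …: -3, -2, -7, -6, -11, -10 → -15 → -14.
So the next two elements are [68, 45, -15] and [110, 52, -14].

[68, 45, -15], [110, 52, -14]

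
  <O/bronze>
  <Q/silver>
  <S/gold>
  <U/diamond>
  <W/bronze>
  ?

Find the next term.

Letter: letters move forward 2 places in the alphabet, so O, Q, S, U, W → Y.
Rank: repeats bronze → silver → gold → diamond, so bronze, silver, gold, diamond, bronze → silver.
So the next term is <Y/silver>.

<Y/silver>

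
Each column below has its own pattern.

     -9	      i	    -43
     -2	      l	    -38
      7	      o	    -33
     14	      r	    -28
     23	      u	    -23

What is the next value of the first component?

30

First component — alternating steps +7, +9, +7, +9, …: -9, -2, 7, 14, 23 → 30.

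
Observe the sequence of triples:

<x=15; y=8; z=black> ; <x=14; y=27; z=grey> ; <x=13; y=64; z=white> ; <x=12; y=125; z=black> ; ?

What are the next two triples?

X: −1 each step, so 15, 14, 13, 12 → 11 → 10.
Y goes 8, 27, 64, 125 → 216 → 343 (perfect cubes: 2³, 3³, 4³, …).
Z: repeats black → grey → white, so black, grey, white, black → grey → white.
Putting the parts together: <x=11; y=216; z=grey> and then <x=10; y=343; z=white>.

<x=11; y=216; z=grey>, <x=10; y=343; z=white>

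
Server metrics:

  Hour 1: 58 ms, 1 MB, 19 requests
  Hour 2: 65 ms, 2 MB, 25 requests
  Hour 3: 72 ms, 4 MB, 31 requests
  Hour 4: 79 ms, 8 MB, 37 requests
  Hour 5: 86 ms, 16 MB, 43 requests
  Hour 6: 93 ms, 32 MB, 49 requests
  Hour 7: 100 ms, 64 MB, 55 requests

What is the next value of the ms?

107

Ms goes 58, 65, 72, 79, 86, 93, 100 → 107 (+7 each step).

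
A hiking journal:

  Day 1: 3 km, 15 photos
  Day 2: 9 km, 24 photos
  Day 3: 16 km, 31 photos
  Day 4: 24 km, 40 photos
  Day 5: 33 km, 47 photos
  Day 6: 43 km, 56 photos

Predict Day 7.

For the km, differences are 6, 7, 8, … (increasing by 1 each time): 3, 9, 16, 24, 33, 43 → 54.
Photos — alternating steps +9, +7, +9, +7, …: 15, 24, 31, 40, 47, 56 → 63.
Putting it together: 54 km, 63 photos.

54 km, 63 photos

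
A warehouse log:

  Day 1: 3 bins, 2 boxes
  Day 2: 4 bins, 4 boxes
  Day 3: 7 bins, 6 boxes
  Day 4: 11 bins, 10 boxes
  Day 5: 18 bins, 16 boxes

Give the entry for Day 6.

Bins goes 3, 4, 7, 11, 18 → 29 (each term is the sum of the two before it).
Boxes: each term is the sum of the two before it; 2, 4, 6, 10, 16 → 26.
So the next line is 29 bins, 26 boxes.

29 bins, 26 boxes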